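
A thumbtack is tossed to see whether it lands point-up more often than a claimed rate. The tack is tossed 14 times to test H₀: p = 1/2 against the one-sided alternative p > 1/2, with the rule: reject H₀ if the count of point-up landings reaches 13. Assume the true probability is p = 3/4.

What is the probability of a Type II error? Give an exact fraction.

β = P(fail to reject H₀ | Ha true) = P(K ≤ 12 | p = 3/4), K ~ Binomial(14, 3/4).
Summing C(14,j)·(3/4)^j·(1/4)^{14-j} for j = 0..12 gives 241331965/268435456.

241331965/268435456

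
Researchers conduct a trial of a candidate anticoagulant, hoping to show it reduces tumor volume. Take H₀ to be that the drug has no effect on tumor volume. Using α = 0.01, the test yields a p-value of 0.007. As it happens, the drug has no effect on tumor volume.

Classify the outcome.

Type I error

Since p = 0.007 < α = 0.01, H₀ is rejected.
H₀ is true (actually the drug has no effect on tumor volume).
Rejecting a true H₀ is a Type I error.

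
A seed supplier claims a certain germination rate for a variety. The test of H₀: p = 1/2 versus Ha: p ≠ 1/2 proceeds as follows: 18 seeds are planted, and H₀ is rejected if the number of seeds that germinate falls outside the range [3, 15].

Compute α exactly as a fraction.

43/32768

The significance level is the null-hypothesis probability of the rejection region {≤2} ∪ {≥16}.
By symmetry, α = 2·P(S ≤ 2) = 2·(1 + 18 + 153)/262144 = 344/262144 = 43/32768.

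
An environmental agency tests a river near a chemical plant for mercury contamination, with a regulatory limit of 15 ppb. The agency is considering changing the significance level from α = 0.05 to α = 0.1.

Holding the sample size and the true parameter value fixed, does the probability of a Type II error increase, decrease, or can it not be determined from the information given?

Relaxing α lowers the evidence threshold; under Ha, outcomes that previously fell short now trigger rejection.

It decreases.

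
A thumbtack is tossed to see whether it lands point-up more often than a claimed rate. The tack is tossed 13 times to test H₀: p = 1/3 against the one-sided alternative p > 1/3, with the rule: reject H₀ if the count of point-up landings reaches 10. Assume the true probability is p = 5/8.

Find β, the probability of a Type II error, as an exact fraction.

A Type II error is failing to reject when Ha holds: with p = 5/8, β = P(K ≤ 9).
Adding the binomial probabilities P(K=0)+…+P(K=9) at p = 5/8 gives 107331531597/137438953472.

107331531597/137438953472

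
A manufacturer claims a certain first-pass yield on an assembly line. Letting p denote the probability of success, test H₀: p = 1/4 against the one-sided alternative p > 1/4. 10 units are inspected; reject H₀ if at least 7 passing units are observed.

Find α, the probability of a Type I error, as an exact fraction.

α = P(reject H₀ | H₀ true) = P(Y ≥ 7 | p = 1/4), with Y ~ Binomial(10, 1/4).
Adding the binomial terms for j = 7 through 10 with p = 1/4 yields 919/262144.

919/262144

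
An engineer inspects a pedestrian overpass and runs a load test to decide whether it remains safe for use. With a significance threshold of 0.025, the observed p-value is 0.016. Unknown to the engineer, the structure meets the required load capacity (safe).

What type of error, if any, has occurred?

The conventional null hypothesis is that the structure meets the required load capacity (safe).
Since p = 0.016 < α = 0.025, H₀ is rejected.
H₀ is true (actually the structure meets the required load capacity (safe)).
Rejecting a true H₀ is a Type I error.

Type I error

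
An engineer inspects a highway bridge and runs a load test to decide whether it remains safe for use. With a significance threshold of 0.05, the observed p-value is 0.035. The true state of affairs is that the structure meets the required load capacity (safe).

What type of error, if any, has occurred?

Type I error

The conventional null hypothesis is that the structure meets the required load capacity (safe).
Since p = 0.035 < α = 0.05, H₀ is rejected.
H₀ is true (actually the structure meets the required load capacity (safe)).
Rejecting a true H₀ is a Type I error.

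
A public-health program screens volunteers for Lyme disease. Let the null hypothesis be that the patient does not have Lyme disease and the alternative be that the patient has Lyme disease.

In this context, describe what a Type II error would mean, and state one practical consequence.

A Type II error would mean concluding that the patient does not have Lyme disease (or at least failing to establish that the patient has Lyme disease) when in fact the patient has Lyme disease. Consequence: the disease goes undetected and untreated until it has progressed.

A Type II error is failing to reject H₀ when H₀ is false.
Here that means clearing the patient as negative when actually the patient has Lyme disease.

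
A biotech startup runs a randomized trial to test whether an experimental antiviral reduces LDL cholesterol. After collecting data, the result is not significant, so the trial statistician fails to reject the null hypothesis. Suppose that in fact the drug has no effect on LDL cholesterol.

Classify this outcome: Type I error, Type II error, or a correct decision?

No error — this is a correct decision.

The conventional null hypothesis here is that the drug has no effect on LDL cholesterol.
The test retained a true H₀ — the decision matches the true state.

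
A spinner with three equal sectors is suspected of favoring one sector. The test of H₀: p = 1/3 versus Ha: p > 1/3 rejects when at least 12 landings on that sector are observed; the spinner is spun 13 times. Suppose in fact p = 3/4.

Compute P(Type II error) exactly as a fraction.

3662863/4194304

β = P(fail to reject H₀ | Ha true) = P(S ≤ 11 | p = 3/4), S ~ Binomial(13, 3/4).
Equivalently, β = 1 − P(S ≥ 12) = 3662863/4194304.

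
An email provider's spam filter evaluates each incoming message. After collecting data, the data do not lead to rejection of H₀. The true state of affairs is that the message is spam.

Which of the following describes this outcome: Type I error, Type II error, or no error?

The conventional null hypothesis here is that the message is legitimate (not spam).
H₀ was not rejected, but H₀ is actually false.
Failing to reject a false null hypothesis is a Type II error (false negative).

Type II error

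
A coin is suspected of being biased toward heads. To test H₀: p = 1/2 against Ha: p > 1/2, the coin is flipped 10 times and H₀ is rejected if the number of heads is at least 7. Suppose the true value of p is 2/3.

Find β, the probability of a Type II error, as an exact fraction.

A Type II error is failing to reject when Ha holds: with p = 2/3, β = P(Y ≤ 6).
Summing C(10,j)·(2/3)^j·(1/3)^{10-j} for j = 0..6 gives 8675/19683.

8675/19683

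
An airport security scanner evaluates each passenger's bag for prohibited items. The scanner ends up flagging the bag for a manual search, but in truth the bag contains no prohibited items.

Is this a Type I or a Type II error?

Type I error

The null hypothesis here is that the bag contains no prohibited items.
'Flagging the bag for a manual search' corresponds to rejecting H₀.
H₀ was rejected but H₀ is true — a Type I error (false positive).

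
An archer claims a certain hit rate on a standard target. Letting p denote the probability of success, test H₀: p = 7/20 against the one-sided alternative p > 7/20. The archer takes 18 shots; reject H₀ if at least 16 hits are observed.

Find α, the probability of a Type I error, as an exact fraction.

114420979951136243/32768000000000000000000

α = P(reject H₀ | H₀ true) = P(K ≥ 16 | p = 7/20), with K ~ Binomial(18, 7/20).
Summing C(18,j)(7/20)^j(13/20)^{18−j} for j = 16,…,18 gives 114420979951136243/32768000000000000000000.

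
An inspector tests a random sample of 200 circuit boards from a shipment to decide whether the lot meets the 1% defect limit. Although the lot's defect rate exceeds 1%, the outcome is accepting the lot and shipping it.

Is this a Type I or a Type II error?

The null hypothesis here is that the lot's defect rate is 1% (within specification).
'Accepting the lot and shipping it' corresponds to failing to reject H₀.
H₀ was not rejected but H₀ is false — a Type II error (false negative).

Type II error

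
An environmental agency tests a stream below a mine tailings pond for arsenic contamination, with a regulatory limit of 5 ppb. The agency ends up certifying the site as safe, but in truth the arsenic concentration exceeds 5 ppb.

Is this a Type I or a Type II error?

Type II error

The null hypothesis here is that the arsenic concentration is at or below 5 ppb (safe).
'Certifying the site as safe' corresponds to failing to reject H₀.
H₀ was not rejected but H₀ is false — a Type II error (false negative).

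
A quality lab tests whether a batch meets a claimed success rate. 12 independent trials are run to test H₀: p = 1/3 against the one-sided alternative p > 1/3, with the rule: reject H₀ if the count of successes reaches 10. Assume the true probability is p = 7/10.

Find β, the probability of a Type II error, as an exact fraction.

149436930429/200000000000

Under the alternative p = 7/10, K ~ Binomial(12, 7/10); β is the probability the test does not reject, P(K < 10).
Equivalently, β = 1 − P(K ≥ 10) = 149436930429/200000000000.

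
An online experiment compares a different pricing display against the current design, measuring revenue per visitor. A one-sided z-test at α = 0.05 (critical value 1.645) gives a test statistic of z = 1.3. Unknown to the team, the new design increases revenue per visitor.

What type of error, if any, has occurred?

The conventional null hypothesis is that the new design has no effect on revenue per visitor.
Since z = 1.3 ≤ z* = 1.645, H₀ is not rejected.
H₀ is false (actually the new design increases revenue per visitor).
Failing to reject a false H₀ is a Type II error.

Type II error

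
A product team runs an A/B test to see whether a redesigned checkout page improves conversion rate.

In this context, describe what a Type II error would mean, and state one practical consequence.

With the conventional null hypothesis that the new design has no effect on conversion rate:
A Type II error is failing to reject H₀ when H₀ is false.
Here that means keeping the current design when actually the new design increases conversion rate.

A Type II error would mean concluding that the new design has no effect on conversion rate (or at least failing to establish that the new design increases conversion rate) when in fact the new design increases conversion rate. Consequence: a genuinely better design is discarded.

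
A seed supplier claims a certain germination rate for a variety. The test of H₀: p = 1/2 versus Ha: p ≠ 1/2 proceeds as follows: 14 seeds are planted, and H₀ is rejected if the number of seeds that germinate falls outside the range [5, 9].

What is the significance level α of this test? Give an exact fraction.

The significance level is the null-hypothesis probability of the rejection region {≤4} ∪ {≥10}.
The two tails are symmetric, so α = 2·(1 + 14 + 91 + 364 + 1001)/2^14 = 2942/16384 = 1471/8192.

1471/8192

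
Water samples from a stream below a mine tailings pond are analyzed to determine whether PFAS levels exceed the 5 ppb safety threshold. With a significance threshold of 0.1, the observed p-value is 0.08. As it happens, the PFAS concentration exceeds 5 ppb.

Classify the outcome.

Neither — the decision is correct.

The conventional null hypothesis is that the PFAS concentration is at or below 5 ppb (safe).
Since p = 0.08 < α = 0.1, H₀ is rejected.
H₀ is false (actually the PFAS concentration exceeds 5 ppb).
The decision matches the true state — no error.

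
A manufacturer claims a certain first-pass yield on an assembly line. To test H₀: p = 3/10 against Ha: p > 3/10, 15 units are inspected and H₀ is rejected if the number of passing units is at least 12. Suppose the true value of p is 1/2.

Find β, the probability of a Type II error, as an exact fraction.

503/512

A Type II error is failing to reject when Ha holds: with p = 1/2, β = P(Y ≤ 11).
Equivalently, β = 1 − P(Y ≥ 12) = 503/512.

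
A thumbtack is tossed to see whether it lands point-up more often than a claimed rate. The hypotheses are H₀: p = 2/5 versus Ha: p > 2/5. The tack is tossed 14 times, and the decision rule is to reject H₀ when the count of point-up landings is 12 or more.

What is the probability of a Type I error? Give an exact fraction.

3715072/6103515625

α = P(reject H₀ | H₀ true) = P(Y ≥ 12 | p = 2/5), with Y ~ Binomial(14, 2/5).
Summing C(14,j)(2/5)^j(3/5)^{14−j} for j = 12,…,14 gives 3715072/6103515625.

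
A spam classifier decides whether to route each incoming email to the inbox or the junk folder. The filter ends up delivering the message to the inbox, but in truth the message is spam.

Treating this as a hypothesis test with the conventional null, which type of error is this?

The null hypothesis here is that the message is legitimate (not spam).
'Delivering the message to the inbox' corresponds to failing to reject H₀.
H₀ was not rejected but H₀ is false — a Type II error (false negative).

Type II error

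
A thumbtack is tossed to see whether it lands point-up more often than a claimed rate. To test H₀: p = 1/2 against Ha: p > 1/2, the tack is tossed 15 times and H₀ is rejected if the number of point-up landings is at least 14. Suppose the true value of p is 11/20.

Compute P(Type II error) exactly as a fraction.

16356278262148423407/16384000000000000000

A Type II error is failing to reject when Ha holds: with p = 11/20, β = P(S ≤ 13).
Equivalently, β = 1 − P(S ≥ 14) = 16356278262148423407/16384000000000000000.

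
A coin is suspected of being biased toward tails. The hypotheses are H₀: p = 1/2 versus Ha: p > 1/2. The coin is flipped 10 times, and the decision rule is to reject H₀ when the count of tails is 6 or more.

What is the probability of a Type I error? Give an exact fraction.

193/512

α = P(reject H₀ | H₀ true) = P(Y ≥ 6 | p = 1/2), with Y ~ Binomial(10, 1/2).
That's C(10,6) + C(10,7) + C(10,8) + C(10,9) + C(10,10) over 2^10, i.e. (210 + 120 + 45 + 10 + 1)/1024 = 386/1024 = 193/512.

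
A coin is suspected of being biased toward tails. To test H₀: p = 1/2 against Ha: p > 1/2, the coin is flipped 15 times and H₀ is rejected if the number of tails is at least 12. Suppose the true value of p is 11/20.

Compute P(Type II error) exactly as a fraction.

A Type II error is failing to reject when Ha holds: with p = 11/20, β = P(S ≤ 11).
Adding the binomial probabilities P(S=0)+…+P(S=11) at p = 11/20 gives 7844484964274060391/8192000000000000000.

7844484964274060391/8192000000000000000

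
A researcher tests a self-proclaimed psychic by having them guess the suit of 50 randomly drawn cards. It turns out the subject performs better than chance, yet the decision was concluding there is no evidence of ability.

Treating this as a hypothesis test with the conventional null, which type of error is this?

Type II error

The null hypothesis here is that the subject is guessing at random (p = 1/4).
'Concluding there is no evidence of ability' corresponds to failing to reject H₀.
H₀ was not rejected but H₀ is false — a Type II error (false negative).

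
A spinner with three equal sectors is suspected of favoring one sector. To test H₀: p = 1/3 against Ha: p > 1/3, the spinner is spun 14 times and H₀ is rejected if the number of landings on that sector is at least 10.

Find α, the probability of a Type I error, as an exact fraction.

19321/4782969

The Type I error probability is α = P(Y ≥ 10) computed under H₀, where Y ~ Binomial(14, 1/3).
P(Y ≥ 10) = Σ_{j=10}^{14} C(14,j)·(1/3)^j·(2/3)^{14-j} = 19321/4782969.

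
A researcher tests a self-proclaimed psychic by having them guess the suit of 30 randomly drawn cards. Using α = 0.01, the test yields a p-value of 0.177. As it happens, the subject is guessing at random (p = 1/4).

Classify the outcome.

No error — this is a correct decision.

The conventional null hypothesis is that the subject is guessing at random (p = 1/4).
Since p = 0.177 ≥ α = 0.01, H₀ is not rejected.
H₀ is true (actually the subject is guessing at random (p = 1/4)).
The decision matches the true state — no error.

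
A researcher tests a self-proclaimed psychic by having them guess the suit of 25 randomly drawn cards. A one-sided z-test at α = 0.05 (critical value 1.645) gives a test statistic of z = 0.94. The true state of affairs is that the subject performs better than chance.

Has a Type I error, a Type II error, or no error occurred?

Type II error

The conventional null hypothesis is that the subject is guessing at random (p = 1/4).
Since z = 0.94 ≤ z* = 1.645, H₀ is not rejected.
H₀ is false (actually the subject performs better than chance).
Failing to reject a false H₀ is a Type II error.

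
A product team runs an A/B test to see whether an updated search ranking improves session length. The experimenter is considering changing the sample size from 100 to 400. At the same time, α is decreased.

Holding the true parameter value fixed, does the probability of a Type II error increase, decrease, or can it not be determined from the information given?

The first change alone would make β decrease; the second alone would make β increase. Which effect dominates depends on the magnitudes, which are not given.

Cannot be determined from the information given.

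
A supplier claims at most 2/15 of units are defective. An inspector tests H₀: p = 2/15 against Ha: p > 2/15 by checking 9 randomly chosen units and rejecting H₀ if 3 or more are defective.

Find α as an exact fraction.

4119920576/38443359375

Under H₀, X ~ Binomial(9, 2/15); the Type I error rate is P(X ≥ 3).
Computing the lower-tail complement: 1 − 34323438799/38443359375 = 4119920576/38443359375.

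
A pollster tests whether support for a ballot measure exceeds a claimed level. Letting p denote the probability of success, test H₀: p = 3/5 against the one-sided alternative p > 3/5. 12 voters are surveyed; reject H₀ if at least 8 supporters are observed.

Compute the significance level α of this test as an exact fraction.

21395421/48828125

The Type I error probability is α = P(K ≥ 8) computed under H₀, where K ~ Binomial(12, 3/5).
Summing C(12,j)(3/5)^j(2/5)^{12−j} for j = 8,…,12 gives 21395421/48828125.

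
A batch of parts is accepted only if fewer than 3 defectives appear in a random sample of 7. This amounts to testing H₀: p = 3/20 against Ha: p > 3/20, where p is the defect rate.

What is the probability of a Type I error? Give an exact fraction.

α = P(reject H₀ | H₀ true) = P(Y ≥ 3 | p = 3/20), Y ~ Binomial(7, 3/20).
Via the complement, α = 1 − Σ_{j=0}^{2} C(7,j)(3/20)^j(17/20)^{7-j} = 18883881/256000000.

18883881/256000000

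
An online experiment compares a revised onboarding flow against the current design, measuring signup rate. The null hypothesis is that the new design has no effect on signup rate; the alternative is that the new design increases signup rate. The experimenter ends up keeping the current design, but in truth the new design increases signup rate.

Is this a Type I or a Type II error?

Type II error

'Keeping the current design' corresponds to failing to reject H₀.
H₀ was not rejected but H₀ is false — a Type II error (false negative).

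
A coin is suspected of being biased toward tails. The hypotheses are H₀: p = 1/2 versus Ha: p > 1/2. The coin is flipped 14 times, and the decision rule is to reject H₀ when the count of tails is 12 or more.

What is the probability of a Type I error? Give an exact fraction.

53/8192

The Type I error probability is α = P(K ≥ 12) computed under H₀, where K ~ Binomial(14, 1/2).
P(K ≥ 12) = [C(14,12) + C(14,13) + C(14,14)] / 2^14 = (91 + 14 + 1) / 16384 = 106/16384 = 53/8192.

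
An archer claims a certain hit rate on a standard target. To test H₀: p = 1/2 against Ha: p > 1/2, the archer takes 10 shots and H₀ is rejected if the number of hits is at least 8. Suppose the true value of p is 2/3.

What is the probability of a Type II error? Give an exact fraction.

Under the alternative p = 2/3, X ~ Binomial(10, 2/3); β is the probability the test does not reject, P(X < 8).
Summing C(10,j)·(2/3)^j·(1/3)^{10-j} for j = 0..7 gives 13795/19683.

13795/19683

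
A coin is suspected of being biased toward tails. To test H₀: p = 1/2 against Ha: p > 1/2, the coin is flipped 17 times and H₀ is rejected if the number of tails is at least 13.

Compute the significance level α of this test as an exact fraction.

α = P(reject H₀ | H₀ true) = P(S ≥ 13 | p = 1/2), with S ~ Binomial(17, 1/2).
P(S ≥ 13) = [C(17,13) + C(17,14) + C(17,15) + C(17,16) + C(17,17)] / 2^17 = (2380 + 680 + 136 + 17 + 1) / 131072 = 3214/131072 = 1607/65536.

1607/65536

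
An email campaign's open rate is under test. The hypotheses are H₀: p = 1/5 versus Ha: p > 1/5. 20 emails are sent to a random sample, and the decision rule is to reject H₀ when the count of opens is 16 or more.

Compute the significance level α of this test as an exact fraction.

1316401/95367431640625

The Type I error probability is α = P(X ≥ 16) computed under H₀, where X ~ Binomial(20, 1/5).
Summing C(20,j)(1/5)^j(4/5)^{20−j} for j = 16,…,20 gives 1316401/95367431640625.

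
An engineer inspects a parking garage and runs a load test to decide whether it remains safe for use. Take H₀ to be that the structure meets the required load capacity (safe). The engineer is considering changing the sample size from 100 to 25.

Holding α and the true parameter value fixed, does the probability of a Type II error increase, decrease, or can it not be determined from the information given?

It increases.

Reducing n widens both sampling distributions, so the test has less ability to distinguish Ha from H₀.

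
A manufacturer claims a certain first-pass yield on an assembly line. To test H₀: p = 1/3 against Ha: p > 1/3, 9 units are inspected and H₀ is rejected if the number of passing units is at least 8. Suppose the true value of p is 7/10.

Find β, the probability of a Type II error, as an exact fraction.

Under the alternative p = 7/10, Y ~ Binomial(9, 7/10); β is the probability the test does not reject, P(Y < 8).
Adding the binomial probabilities P(Y=0)+…+P(Y=7) at p = 7/10 gives 401998383/500000000.

401998383/500000000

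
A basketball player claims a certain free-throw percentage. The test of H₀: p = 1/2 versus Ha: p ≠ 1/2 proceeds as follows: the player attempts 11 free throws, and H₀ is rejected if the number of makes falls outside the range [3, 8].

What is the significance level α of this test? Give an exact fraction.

67/1024

The significance level is the null-hypothesis probability of the rejection region {≤2} ∪ {≥9}.
The two tails are symmetric, so α = 2·(1 + 11 + 55)/2^11 = 134/2048 = 67/1024.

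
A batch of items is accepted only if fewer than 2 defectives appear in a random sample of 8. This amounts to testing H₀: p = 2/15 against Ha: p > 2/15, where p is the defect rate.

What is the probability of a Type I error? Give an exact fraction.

α = P(reject H₀ | H₀ true) = P(K ≥ 2 | p = 2/15), K ~ Binomial(8, 2/15).
Via the complement, α = 1 − Σ_{j=0}^{1} C(8,j)(2/15)^j(13/15)^{8-j} = 743183632/2562890625.

743183632/2562890625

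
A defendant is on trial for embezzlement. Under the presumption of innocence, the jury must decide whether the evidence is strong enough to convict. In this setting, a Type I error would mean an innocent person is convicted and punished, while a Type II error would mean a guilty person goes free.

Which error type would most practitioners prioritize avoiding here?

The Type I consequence (an innocent person is convicted and punished) is more severe than the Type II consequence (a guilty person goes free).

Type I error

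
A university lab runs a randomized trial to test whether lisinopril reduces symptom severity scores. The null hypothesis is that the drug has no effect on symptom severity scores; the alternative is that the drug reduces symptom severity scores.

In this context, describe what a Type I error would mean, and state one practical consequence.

A Type I error is rejecting H₀ when H₀ is true.
Here that means concluding that the drug is effective when actually the drug has no effect on symptom severity scores.

A Type I error would mean concluding that the drug reduces symptom severity scores when in fact the drug has no effect on symptom severity scores. Consequence: patients are switched from working treatments to one that does nothing.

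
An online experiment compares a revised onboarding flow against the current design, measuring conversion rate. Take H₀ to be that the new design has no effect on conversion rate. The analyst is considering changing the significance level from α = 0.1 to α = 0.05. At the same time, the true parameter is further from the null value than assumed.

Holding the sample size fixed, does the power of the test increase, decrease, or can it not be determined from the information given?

Cannot be determined from the information given.

The first change alone would make β increase; the second alone would make β decrease. Which effect dominates depends on the magnitudes, which are not given.
Since power = 1 − β, the effect on power is likewise indeterminate.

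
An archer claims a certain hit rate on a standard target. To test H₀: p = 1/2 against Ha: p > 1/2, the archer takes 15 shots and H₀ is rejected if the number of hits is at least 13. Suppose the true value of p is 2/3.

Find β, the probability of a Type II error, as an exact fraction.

13210219/14348907

β = P(fail to reject H₀ | Ha true) = P(X ≤ 12 | p = 2/3), X ~ Binomial(15, 2/3).
Summing C(15,j)·(2/3)^j·(1/3)^{15-j} for j = 0..12 gives 13210219/14348907.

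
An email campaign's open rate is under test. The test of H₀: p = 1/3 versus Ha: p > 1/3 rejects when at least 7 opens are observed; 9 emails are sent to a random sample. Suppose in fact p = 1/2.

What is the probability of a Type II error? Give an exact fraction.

β = P(fail to reject H₀ | Ha true) = P(S ≤ 6 | p = 1/2), S ~ Binomial(9, 1/2).
Equivalently, β = 1 − P(S ≥ 7) = 233/256.

233/256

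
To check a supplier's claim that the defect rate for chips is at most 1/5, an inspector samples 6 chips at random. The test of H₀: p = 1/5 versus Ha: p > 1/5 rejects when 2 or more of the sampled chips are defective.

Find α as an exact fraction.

1077/3125

The significance level is the probability, assuming p = 1/5, of seeing 2 or more defectives in 6 draws.
Computing the lower-tail complement: 1 − 2048/3125 = 1077/3125.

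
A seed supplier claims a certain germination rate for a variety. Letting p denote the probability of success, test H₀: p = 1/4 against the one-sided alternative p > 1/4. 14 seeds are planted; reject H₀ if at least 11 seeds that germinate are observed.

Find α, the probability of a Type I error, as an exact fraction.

The Type I error probability is α = P(X ≥ 11) computed under H₀, where X ~ Binomial(14, 1/4).
Adding the binomial terms for j = 11 through 14 with p = 1/4 yields 5345/134217728.

5345/134217728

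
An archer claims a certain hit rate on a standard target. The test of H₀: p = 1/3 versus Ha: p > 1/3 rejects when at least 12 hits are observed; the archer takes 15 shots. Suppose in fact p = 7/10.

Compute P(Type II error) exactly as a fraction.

A Type II error is failing to reject when Ha holds: with p = 7/10, β = P(Y ≤ 11).
Adding the binomial probabilities P(Y=0)+…+P(Y=11) at p = 7/10 gives 87891509014119/125000000000000.

87891509014119/125000000000000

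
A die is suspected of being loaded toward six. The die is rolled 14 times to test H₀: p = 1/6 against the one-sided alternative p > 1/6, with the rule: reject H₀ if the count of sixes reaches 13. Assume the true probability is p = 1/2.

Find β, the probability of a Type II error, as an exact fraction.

16369/16384

β = P(fail to reject H₀ | Ha true) = P(Y ≤ 12 | p = 1/2), Y ~ Binomial(14, 1/2).
Equivalently, β = 1 − P(Y ≥ 13) = 16369/16384.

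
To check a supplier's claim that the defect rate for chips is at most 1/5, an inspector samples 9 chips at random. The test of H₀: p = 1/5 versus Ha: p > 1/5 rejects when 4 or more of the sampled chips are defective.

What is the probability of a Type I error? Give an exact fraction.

167269/1953125

Under H₀, S ~ Binomial(9, 1/5); the Type I error rate is P(S ≥ 4).
Via the complement, α = 1 − Σ_{j=0}^{3} C(9,j)(1/5)^j(4/5)^{9-j} = 167269/1953125.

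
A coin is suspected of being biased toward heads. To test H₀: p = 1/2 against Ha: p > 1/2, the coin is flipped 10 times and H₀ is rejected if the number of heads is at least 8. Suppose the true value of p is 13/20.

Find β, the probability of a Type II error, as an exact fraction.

β = P(fail to reject H₀ | Ha true) = P(K ≤ 7 | p = 13/20), K ~ Binomial(10, 13/20).
Adding the binomial probabilities P(K=0)+…+P(K=7) at p = 13/20 gives 1890285078059/2560000000000.

1890285078059/2560000000000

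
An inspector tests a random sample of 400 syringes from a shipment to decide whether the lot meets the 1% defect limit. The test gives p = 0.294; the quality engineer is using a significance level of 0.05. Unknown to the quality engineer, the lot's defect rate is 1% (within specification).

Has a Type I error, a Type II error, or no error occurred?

Neither — the decision is correct.

The conventional null hypothesis is that the lot's defect rate is 1% (within specification).
Since p = 0.294 ≥ α = 0.05, H₀ is not rejected.
H₀ is true (actually the lot's defect rate is 1% (within specification)).
The decision matches the true state — no error.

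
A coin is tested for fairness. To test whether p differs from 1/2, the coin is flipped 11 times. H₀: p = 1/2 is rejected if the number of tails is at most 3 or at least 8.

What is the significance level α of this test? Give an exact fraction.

Under H₀, K ~ Binomial(11, 1/2); α is the probability of landing in either tail, P(K ≤ 3) + P(K ≥ 8).
By symmetry, α = 2·P(K ≤ 3) = 2·(1 + 11 + 55 + 165)/2048 = 464/2048 = 29/128.

29/128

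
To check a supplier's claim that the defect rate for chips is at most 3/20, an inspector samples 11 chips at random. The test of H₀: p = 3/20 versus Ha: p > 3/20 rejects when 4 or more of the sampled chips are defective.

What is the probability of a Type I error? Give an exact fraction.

Under H₀, X ~ Binomial(11, 3/20); the Type I error rate is P(X ≥ 4).
Via the complement, α = 1 − Σ_{j=0}^{3} C(11,j)(3/20)^j(17/20)^{11-j} = 355557667797/5120000000000.

355557667797/5120000000000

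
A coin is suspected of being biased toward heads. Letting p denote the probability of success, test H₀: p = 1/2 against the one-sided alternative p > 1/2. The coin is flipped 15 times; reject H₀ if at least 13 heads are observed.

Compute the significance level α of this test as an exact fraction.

The Type I error probability is α = P(Y ≥ 13) computed under H₀, where Y ~ Binomial(15, 1/2).
Summing the upper tail: (105 + 15 + 1) / 2^15 = 121/32768.

121/32768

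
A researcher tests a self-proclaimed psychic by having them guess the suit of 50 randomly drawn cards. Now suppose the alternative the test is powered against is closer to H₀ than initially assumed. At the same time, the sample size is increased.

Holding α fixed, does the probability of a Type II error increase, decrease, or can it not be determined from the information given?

Cannot be determined from the information given.

The first change alone would make β increase; the second alone would make β decrease. Which effect dominates depends on the magnitudes, which are not given.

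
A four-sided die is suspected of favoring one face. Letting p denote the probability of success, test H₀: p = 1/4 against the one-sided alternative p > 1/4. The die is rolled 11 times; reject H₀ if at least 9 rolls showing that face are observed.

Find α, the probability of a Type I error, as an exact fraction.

529/4194304

Under H₀, K ~ Binomial(11, 1/4), and α = P(K ≥ 9).
Adding the binomial terms for j = 9 through 11 with p = 1/4 yields 529/4194304.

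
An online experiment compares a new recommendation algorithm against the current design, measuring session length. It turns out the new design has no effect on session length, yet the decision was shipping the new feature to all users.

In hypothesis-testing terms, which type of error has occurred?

The null hypothesis here is that the new design has no effect on session length.
'Shipping the new feature to all users' corresponds to rejecting H₀.
H₀ was rejected but H₀ is true — a Type I error (false positive).

Type I error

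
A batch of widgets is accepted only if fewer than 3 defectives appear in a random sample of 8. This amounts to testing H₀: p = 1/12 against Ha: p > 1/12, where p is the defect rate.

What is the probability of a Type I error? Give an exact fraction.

Under H₀, Y ~ Binomial(8, 1/12); the Type I error rate is P(Y ≥ 3).
α = 1 − P(Y ≤ 2) = 1 − 139953319/143327232 = 3373913/143327232.

3373913/143327232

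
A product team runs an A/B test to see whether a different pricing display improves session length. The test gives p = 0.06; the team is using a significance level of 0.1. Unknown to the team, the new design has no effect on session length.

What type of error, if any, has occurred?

Type I error

The conventional null hypothesis is that the new design has no effect on session length.
Since p = 0.06 < α = 0.1, H₀ is rejected.
H₀ is true (actually the new design has no effect on session length).
Rejecting a true H₀ is a Type I error.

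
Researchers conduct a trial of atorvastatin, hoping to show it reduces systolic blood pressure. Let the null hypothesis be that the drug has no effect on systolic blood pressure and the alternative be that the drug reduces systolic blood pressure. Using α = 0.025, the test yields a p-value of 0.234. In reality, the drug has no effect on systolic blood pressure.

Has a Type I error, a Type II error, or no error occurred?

No error (correct decision).

Since p = 0.234 ≥ α = 0.025, H₀ is not rejected.
H₀ is true (actually the drug has no effect on systolic blood pressure).
The decision matches the true state — no error.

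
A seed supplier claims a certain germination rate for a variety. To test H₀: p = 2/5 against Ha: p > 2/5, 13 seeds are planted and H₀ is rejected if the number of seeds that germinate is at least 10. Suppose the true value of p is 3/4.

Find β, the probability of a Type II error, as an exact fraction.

Under the alternative p = 3/4, S ~ Binomial(13, 3/4); β is the probability the test does not reject, P(S < 10).
Summing C(13,j)·(3/4)^j·(1/4)^{13-j} for j = 0..9 gives 3487541/8388608.

3487541/8388608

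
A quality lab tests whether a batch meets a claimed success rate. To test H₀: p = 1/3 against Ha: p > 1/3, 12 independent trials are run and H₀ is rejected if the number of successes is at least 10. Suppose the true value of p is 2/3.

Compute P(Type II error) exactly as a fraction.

Under the alternative p = 2/3, X ~ Binomial(12, 2/3); β is the probability the test does not reject, P(X < 10).
Equivalently, β = 1 − P(X ≥ 10) = 435185/531441.

435185/531441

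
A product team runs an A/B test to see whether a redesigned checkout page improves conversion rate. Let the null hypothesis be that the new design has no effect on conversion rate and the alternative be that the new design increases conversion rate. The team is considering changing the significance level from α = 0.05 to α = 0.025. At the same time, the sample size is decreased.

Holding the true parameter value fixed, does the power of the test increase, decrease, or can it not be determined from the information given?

Lowering α raises the bar for rejection; under Ha, the test now fails to reject on outcomes it previously would have rejected. With less data the test statistic is noisier; under Ha, more outcomes land inside the acceptance region. Both changes push β in the same direction.
Since power = 1 − β and β increases, power decreases.

It decreases.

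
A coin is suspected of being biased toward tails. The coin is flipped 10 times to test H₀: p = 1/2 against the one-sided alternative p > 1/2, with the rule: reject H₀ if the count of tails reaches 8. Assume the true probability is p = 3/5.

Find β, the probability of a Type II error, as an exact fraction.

8131936/9765625

Under the alternative p = 3/5, Y ~ Binomial(10, 3/5); β is the probability the test does not reject, P(Y < 8).
Summing C(10,j)·(3/5)^j·(2/5)^{10-j} for j = 0..7 gives 8131936/9765625.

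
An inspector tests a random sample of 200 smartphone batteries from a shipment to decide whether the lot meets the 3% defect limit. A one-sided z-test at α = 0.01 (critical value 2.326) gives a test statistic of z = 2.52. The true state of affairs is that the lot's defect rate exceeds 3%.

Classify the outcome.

No error (correct decision).

The conventional null hypothesis is that the lot's defect rate is 3% (within specification).
Since z = 2.52 > z* = 2.326, H₀ is rejected.
H₀ is false (actually the lot's defect rate exceeds 3%).
The decision matches the true state — no error.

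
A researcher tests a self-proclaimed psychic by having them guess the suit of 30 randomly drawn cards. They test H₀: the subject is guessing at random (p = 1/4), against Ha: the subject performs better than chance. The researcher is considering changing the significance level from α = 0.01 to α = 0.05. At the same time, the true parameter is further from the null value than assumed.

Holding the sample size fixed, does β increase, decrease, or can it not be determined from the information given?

It decreases.

With a larger α the critical value moves toward the center, so more of the Ha sampling distribution lies in the rejection region. A larger true effect moves the Ha sampling distribution further from the H₀ critical value, making rejection more likely when Ha is true. Both changes push β in the same direction.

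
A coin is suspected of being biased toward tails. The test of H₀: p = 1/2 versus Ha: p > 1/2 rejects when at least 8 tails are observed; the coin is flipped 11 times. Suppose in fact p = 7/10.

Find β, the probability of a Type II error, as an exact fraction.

1076094153/2500000000

Under the alternative p = 7/10, S ~ Binomial(11, 7/10); β is the probability the test does not reject, P(S < 8).
Adding the binomial probabilities P(S=0)+…+P(S=7) at p = 7/10 gives 1076094153/2500000000.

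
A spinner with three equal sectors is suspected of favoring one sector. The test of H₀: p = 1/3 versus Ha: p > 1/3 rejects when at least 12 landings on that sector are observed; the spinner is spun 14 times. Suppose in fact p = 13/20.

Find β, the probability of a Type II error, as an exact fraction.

β = P(fail to reject H₀ | Ha true) = P(X ≤ 11 | p = 13/20), X ~ Binomial(14, 13/20).
Adding the binomial probabilities P(X=0)+…+P(X=11) at p = 13/20 gives 750447350803558569/819200000000000000.

750447350803558569/819200000000000000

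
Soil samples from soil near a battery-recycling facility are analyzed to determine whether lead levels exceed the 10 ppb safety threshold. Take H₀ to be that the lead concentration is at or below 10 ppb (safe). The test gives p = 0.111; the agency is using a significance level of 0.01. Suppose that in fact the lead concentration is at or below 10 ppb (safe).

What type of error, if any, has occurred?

Since p = 0.111 ≥ α = 0.01, H₀ is not rejected.
H₀ is true (actually the lead concentration is at or below 10 ppb (safe)).
The decision matches the true state — no error.

Neither — the decision is correct.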